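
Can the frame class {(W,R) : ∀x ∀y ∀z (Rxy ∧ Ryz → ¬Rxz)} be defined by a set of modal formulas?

Not modally definable

Any modally definable frame class is closed under surjective bounded morphisms.
The 7-cycle (worlds a,b,c,d,e,f,g with a→b→c→d→e→f→g→a) is intransitive. Mapping every world to a single reflexive point • is a surjective bounded morphism; the reflexive point is not intransitive (R••∧R•• but R••).
So the class is not modally definable.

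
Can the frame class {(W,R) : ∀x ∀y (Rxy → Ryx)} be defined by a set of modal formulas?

Yes: it is symmetry, defined by the B schema p → □◇p.

Yes — defined by p → □◇p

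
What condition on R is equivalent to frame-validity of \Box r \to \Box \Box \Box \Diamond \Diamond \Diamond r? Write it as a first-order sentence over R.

This is a Sahlqvist (Geach-type) schema ◇^0□^1r → □^3◇^3r.
First-order correspondent: \forall x \forall z (x R^3 z \to \exists w (xRw \wedge z R^3 w)).

\forall x \forall z (x R^3 z \to \exists w (xRw \wedge z R^3 w))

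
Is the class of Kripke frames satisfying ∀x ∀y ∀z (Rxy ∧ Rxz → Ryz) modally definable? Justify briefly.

The condition is the Euclidean property. A defining modal formula is ◇q → □◇q.
Suppose ◇q→□◇q is valid. Take Rxy, Rxz and set V(q)={y}. Then ◇q at x, so □◇q at x, so ◇q at z, so some w with Rzw has q; w=y, i.e. Rzy. By symmetry of the argument, Ryz.

Yes — defined by ◇q → □◇q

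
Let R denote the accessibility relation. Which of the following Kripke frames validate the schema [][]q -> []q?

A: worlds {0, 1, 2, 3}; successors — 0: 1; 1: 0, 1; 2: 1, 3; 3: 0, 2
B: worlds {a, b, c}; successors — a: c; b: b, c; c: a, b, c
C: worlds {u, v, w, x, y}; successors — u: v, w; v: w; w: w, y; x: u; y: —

B

The schema corresponds to density: forall x forall y (Rxy -> exists z (Rxz & Rzy)).
A: fails — R32 but no z with R3z and Rz2.
B: condition met.
C: fails — Ruv but no z with Ruz and Rzv.
Valid on: B.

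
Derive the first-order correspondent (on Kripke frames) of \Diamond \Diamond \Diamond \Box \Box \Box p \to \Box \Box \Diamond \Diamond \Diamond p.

This is a Sahlqvist (Geach-type) schema ◇^3□^3p → □^2◇^3p.
First-order correspondent: \forall x \forall y \forall z ((x R^3 y \wedge x R^2 z) \to \exists w (y R^3 w \wedge z R^3 w)).

\forall x \forall y \forall z ((x R^3 y \wedge x R^2 z) \to \exists w (y R^3 w \wedge z R^3 w))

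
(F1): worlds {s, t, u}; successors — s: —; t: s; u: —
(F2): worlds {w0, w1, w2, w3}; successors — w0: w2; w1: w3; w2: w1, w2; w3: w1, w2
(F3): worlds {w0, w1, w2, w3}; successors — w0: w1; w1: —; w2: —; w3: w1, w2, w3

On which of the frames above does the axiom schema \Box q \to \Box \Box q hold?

This is the axiom for transitivity; its first-order frame correspondent is \forall x \forall y \forall z (Rxy \wedge Ryz \to Rxz).
(F1): satisfies the condition.
(F2): fails — Rw3w1 and Rw1w3 but not Rw3w3.
(F3): satisfies the condition.
Valid on: (F1), (F3).

(F1), (F3)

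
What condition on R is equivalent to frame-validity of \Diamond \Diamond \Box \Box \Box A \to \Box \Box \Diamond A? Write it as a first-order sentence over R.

This is a Sahlqvist (Geach-type) schema ◇^2□^3A → □^2◇^1A.
Minimal-valuation argument: fix x; take any y with xR^2y and any z with xR^2z. Set V(A) to the set of worlds R-reachable from y in exactly 3 steps. Then □^3A holds at y, so the antecedent holds at x; validity forces ◇^1A at z, giving a w with zR^1w and yR^3w.
First-order correspondent: \forall x \forall y \forall z ((x R^2 y \wedge x R^2 z) \to \exists w (y R^3 w \wedge zRw)).

\forall x \forall y \forall z ((x R^2 y \wedge x R^2 z) \to \exists w (y R^3 w \wedge zRw))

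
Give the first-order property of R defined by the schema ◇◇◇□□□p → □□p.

This is a Sahlqvist (Geach-type) schema ◇^3□^3p → □^2◇^0p.
Minimal-valuation argument: fix x; take any y with xR^3y and any z with xR^2z. Set V(p) to the set of worlds R-reachable from y in exactly 3 steps. Then □^3p holds at y, so the antecedent holds at x; validity forces ◇^0p at z, giving a w with zR^0w and yR^3w.
First-order correspondent: ∀x ∀y ∀z ((xR³y ∧ xR²z) → ∃w (yR³w ∧ z = w)).

∀x ∀y ∀z ((xR³y ∧ xR²z) → ∃w (yR³w ∧ z = w))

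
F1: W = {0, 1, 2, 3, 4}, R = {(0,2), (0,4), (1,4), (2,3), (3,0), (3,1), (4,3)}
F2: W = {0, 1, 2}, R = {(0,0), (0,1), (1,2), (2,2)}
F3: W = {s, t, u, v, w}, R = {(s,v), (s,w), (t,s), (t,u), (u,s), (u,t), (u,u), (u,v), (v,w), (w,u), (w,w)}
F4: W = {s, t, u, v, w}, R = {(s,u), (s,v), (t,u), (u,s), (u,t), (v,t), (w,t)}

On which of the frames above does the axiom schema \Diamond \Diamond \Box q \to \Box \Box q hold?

This is the axiom for a generalized confluence (Geach) condition; its first-order frame correspondent is \forall x \forall y \forall z ((x R^2 y \wedge x R^2 z) \to \exists w (yRw \wedge z = w)).
F1: fails — 0R²3, 0R²3 but no w with 3Rw and 3=w.
F2: fails — 0R²0, 0R²2 but no w with 0Rw and 2=w.
F3: fails — sR²u, sR²w but no w* with uRw* and w=w*.
F4: fails — sR²s, sR²s but no w* with sRw* and s=w*.

none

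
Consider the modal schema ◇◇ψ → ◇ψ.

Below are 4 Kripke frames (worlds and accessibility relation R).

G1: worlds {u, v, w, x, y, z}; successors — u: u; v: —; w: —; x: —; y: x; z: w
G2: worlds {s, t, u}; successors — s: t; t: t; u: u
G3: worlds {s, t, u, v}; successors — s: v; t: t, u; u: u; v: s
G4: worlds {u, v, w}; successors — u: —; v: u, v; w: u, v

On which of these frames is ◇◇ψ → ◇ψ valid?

The schema corresponds to transitivity: ∀x ∀y ∀z (Rxy ∧ Ryz → Rxz).
G1: satisfies the condition.
G2: satisfies the condition.
G3: fails — Rvs and Rsv but not Rvv.
G4: satisfies the condition.
Valid on: G1, G2, G4.

G1, G2, G4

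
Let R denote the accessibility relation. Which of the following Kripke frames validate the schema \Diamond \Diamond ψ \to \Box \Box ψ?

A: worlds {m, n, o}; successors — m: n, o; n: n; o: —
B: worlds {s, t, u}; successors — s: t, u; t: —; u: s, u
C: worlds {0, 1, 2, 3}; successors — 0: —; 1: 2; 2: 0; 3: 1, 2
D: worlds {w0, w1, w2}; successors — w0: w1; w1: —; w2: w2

A, D

This is the axiom for a generalized confluence (Geach) condition; its first-order frame correspondent is \forall x \forall y \forall z ((x R^2 y \wedge x R^2 z) \to \exists w (y = w \wedge z = w)).
A: condition met.
B: fails — sR²s, sR²u but s ≠ u.
C: fails — 3R²0, 3R²2 but 0 ≠ 2.
D: condition met.
Valid on: A, D.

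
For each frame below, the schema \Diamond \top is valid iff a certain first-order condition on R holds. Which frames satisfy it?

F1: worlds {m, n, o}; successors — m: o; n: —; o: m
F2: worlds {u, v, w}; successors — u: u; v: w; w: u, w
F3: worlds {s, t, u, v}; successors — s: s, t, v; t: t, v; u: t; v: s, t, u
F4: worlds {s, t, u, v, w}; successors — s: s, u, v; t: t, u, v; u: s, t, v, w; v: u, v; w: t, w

Frame correspondent (Sahlqvist): \forall x \exists y Rxy — i.e. seriality.
F1: fails — world n has no successor.
F2: satisfies the condition.
F3: satisfies the condition.
F4: satisfies the condition.

F2, F3, F4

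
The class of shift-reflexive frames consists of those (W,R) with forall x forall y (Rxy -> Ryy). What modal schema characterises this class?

This is shift-reflexivity; the standard corresponding axiom is T□: □(□r → r).
Suppose □(□r→r) is valid. Take Rxy and set V(r)={w : Ryw}. Then at y, □r holds; since □(□r→r) at x, □r→r at y, so r at y, i.e. Ryy.

□(□r → r)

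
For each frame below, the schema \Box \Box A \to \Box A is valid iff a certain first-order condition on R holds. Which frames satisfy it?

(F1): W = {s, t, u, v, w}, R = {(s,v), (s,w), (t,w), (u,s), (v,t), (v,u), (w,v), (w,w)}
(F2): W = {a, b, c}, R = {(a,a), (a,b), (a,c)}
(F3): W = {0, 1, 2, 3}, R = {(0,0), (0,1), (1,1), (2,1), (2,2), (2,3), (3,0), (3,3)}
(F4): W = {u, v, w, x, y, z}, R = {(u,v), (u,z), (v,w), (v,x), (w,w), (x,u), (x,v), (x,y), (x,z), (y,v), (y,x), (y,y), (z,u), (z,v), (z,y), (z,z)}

Frame correspondent (Sahlqvist): \forall x \forall y (Rxy \to \exists z (Rxz \wedge Rzy)) — i.e. density.
(F1): fails — Rus but no z with Ruz and Rzs.
(F2): condition met.
(F3): condition met.
(F4): fails — Rvx but no t with Rvt and Rtx.
Valid on: (F2), (F3).

(F2), (F3)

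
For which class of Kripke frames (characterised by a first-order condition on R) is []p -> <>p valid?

Suppose □p→◇p is valid. At any x set V(p)=W. Then □p at x, so ◇p at x, so x has a successor.

seriality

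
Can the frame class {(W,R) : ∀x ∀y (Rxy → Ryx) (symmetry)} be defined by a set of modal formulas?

The condition is symmetry. A defining modal formula is p → □◇p.
Suppose p→□◇p is valid. Take Rxy and set V(p)={x}. Then p at x, so □◇p at x, so ◇p at y, so some z with Ryz has p; z=x, i.e. Ryx.

Yes, by p → □◇p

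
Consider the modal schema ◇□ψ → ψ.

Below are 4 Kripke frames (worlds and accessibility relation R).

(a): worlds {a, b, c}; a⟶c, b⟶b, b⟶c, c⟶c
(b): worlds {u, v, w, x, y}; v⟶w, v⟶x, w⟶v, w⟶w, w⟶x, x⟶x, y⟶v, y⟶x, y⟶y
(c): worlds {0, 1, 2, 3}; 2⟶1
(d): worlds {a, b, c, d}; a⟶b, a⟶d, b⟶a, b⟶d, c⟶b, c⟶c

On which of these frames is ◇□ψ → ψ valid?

none

This is the axiom for symmetry; its first-order frame correspondent is ∀x ∀y (Rxy → Ryx).
(a): fails — Rac but not Rca.
(b): fails — Ryx but not Rxy.
(c): fails — R21 but not R12.
(d): fails — Rcb but not Rbc.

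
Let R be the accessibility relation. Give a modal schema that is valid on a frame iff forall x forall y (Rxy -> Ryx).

q → □◇q

This is symmetry; the standard corresponding axiom is B: q → □◇q.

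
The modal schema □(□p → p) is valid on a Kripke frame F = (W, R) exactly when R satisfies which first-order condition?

This is the T□ axiom.
It corresponds to shift-reflexivity: ∀x ∀y (Rxy → Ryy).

shift-reflexivity: ∀x ∀y (Rxy → Ryy)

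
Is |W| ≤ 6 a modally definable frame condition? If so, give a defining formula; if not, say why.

Not definable by any modal formula

Any modally definable frame class is closed under disjoint unions.
Any modal formula valid on each of 7 disjoint one-world frames is valid on their disjoint union (validity is preserved under disjoint unions). Each one-world frame has |W|=1≤6, but the union has |W|=7.
So no modal formula (or set of formulas) defines exactly the |W|≤6 frames.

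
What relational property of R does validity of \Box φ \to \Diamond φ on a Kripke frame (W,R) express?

seriality

Suppose □φ→◇φ is valid. At any x set V(φ)=W. Then □φ at x, so ◇φ at x, so x has a successor.
Conversely, on a frame with seriality the schema holds at every world under every valuation.
Frame condition: \forall x \exists y Rxy.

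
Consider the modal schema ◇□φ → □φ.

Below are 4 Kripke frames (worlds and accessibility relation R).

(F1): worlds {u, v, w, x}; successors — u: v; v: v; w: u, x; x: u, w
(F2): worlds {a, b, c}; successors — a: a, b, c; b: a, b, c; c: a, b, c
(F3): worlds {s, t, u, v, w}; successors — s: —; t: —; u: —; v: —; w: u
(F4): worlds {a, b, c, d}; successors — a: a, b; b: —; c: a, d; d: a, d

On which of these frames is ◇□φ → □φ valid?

The schema corresponds to the Euclidean property: ∀x ∀y ∀z (Rxy ∧ Rxz → Ryz).
(F1): fails — Rwu and Rwu but not Ruu.
(F2): condition met.
(F3): fails — Rwu and Rwu but not Ruu.
(F4): fails — Rab and Rab but not Rbb.
Valid on: (F2).

(F2)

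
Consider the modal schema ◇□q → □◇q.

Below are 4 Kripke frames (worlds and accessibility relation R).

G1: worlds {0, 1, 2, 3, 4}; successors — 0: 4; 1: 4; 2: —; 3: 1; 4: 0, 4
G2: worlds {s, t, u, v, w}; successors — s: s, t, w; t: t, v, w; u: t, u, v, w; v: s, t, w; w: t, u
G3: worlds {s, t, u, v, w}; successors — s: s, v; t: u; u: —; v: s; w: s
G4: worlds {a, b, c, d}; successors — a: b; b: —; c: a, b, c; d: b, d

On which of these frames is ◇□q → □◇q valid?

Frame correspondent (Sahlqvist): ∀x ∀y ∀z (Rxy ∧ Rxz → ∃w (Ryw ∧ Rzw)) — i.e. convergence.
G1: holds.
G2: holds.
G3: fails — Rtu and Rtu but u and u have no common successor.
G4: fails — Rab and Rab but b and b have no common successor.

G1, G2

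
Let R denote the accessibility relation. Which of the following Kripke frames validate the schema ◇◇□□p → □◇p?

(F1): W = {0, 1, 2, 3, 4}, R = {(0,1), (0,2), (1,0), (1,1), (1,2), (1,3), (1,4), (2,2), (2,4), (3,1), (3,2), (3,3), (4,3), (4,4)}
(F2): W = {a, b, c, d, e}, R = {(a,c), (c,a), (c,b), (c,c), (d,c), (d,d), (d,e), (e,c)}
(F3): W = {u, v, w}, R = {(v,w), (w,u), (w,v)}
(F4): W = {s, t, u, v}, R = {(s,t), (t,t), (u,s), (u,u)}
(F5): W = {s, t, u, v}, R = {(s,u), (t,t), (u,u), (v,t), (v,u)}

(F1)

This is the axiom for a generalized confluence (Geach) condition; its first-order frame correspondent is ∀x ∀y ∀z ((xR²y ∧ xRz) → ∃w (yR²w ∧ zRw)).
(F1): holds.
(F2): fails — aR²b, aRc but no w with bR²w and cRw.
(F3): fails — vR²u, vRw but no t with uR²t and wRt.
(F4): fails — uR²s, uRu but no w with sR²w and uRw.
(F5): fails — vR²t, vRu but no w with tR²w and uRw.
Valid on: (F1).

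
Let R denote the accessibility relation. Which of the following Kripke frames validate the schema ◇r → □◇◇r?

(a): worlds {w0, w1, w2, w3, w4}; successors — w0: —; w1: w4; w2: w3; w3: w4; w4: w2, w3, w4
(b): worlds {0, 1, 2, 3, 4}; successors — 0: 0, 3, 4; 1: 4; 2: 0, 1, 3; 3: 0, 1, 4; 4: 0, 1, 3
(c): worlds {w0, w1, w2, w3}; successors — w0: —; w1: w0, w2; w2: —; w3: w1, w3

none

This is the axiom for a generalized confluence (Geach) condition; its first-order frame correspondent is ∀x ∀y ∀z ((xRy ∧ xRz) → ∃w (y = w ∧ zR²w)).
(a): fails — w4Rw2, w4Rw2 but no w with w2=w and w2R²w.
(b): fails — 3R4, 3R1 but no w with 4=w and 1R²w.
(c): fails — w1Rw0, w1Rw0 but no w with w0=w and w0R²w.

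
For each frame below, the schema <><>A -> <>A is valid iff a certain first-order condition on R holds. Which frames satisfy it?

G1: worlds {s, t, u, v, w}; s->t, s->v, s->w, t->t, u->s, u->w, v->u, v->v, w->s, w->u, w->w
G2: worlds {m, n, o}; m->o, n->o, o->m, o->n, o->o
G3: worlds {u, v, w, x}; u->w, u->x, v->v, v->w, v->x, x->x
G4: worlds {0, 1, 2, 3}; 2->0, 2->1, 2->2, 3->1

G3, G4

The schema corresponds to transitivity: forall x forall y forall z (Rxy & Ryz -> Rxz).
G1: fails — Ruw and Rwu but not Ruu.
G2: fails — Rno and Rom but not Rnm.
G3: holds.
G4: holds.
Valid on: G3, G4.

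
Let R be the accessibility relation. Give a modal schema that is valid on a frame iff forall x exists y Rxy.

□ψ → ◇ψ

The condition is seriality. The D schema □ψ → ◇ψ defines it.
Suppose □ψ→◇ψ is valid. At any x set V(ψ)=W. Then □ψ at x, so ◇ψ at x, so x has a successor.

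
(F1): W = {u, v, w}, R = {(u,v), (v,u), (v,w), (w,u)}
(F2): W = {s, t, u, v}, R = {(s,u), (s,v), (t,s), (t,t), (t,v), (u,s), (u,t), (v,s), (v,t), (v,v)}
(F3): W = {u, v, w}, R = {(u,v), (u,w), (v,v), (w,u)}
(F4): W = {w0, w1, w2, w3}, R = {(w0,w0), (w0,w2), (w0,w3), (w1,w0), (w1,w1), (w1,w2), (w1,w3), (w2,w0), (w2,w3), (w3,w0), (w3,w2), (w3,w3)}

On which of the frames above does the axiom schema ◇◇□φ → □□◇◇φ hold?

The schema corresponds to a generalized confluence (Geach) condition: ∀x ∀y ∀z ((xR²y ∧ xR²z) → ∃w (yRw ∧ zR²w)).
(F1): fails — uR²u, uR²u but no t with uRt and uR²t.
(F2): ✓.
(F3): fails — wR²w, wR²v but no t with wRt and vR²t.
(F4): ✓.
Valid on: (F2), (F4).

(F2), (F4)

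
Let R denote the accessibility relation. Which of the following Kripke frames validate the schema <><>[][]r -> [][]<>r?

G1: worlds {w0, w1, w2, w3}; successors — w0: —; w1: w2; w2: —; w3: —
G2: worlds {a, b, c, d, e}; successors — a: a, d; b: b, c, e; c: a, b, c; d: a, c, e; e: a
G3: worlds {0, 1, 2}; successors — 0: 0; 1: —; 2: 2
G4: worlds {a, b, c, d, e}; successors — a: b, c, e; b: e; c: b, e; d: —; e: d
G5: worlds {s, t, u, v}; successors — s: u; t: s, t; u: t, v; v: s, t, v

G1, G3

This is the axiom for a generalized confluence (Geach) condition; its first-order frame correspondent is forall x forall y forall z ((x R^2 y & x R^2 z) -> exists w (y R^2 w & zRw)).
G1: satisfies the condition.
G2: fails — bR²e, bR²b but no w with eR²w and bRw.
G3: satisfies the condition.
G4: fails — aR²b, aR²b but no w with bR²w and bRw.
G5: fails — tR²s, tR²s but no w with sR²w and sRw.
Valid on: G1, G3.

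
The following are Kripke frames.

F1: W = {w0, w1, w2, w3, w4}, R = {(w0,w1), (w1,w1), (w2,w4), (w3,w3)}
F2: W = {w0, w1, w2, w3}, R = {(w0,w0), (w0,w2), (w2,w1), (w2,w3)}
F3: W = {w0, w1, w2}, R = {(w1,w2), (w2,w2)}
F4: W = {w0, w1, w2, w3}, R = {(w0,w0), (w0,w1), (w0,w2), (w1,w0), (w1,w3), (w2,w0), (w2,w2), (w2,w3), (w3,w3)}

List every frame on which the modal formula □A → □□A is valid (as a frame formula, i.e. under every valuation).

Frame correspondent (Sahlqvist): ∀x ∀y ∀z (Rxy ∧ Ryz → Rxz) — i.e. transitivity.
F1: condition met.
F2: fails — Rw0w2 and Rw2w1 but not Rw0w1.
F3: condition met.
F4: fails — Rw1w0 and Rw0w1 but not Rw1w1.
Valid on: F1, F3.

F1, F3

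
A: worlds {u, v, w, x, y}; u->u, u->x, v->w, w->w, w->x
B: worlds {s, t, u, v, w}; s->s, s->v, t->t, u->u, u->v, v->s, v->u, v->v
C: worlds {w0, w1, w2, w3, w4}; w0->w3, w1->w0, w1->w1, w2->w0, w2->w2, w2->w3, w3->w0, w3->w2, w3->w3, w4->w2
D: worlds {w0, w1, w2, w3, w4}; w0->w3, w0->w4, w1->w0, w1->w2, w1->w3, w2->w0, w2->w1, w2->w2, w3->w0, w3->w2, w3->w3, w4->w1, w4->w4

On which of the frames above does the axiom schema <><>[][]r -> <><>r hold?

Frame correspondent (Sahlqvist): forall x forall y (x R^2 y -> exists w (y R^2 w & x R^2 w)) — i.e. a generalized confluence (Geach) condition.
A: fails — uR²x but no t with xR²t and uR²t.
B: holds.
C: holds.
D: holds.

B, C, D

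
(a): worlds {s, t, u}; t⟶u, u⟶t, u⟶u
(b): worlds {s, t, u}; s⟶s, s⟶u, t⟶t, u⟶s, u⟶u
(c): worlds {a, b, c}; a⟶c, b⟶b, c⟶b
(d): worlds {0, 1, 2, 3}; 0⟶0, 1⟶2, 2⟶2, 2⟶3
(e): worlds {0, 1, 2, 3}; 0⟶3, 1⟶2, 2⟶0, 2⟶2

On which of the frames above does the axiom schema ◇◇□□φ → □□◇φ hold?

(a), (b), (c)

This is the axiom for a generalized confluence (Geach) condition; its first-order frame correspondent is ∀x ∀y ∀z ((xR²y ∧ xR²z) → ∃w (yR²w ∧ zRw)).
(a): satisfies the condition.
(b): satisfies the condition.
(c): satisfies the condition.
(d): fails — 1R²2, 1R²3 but no w with 2R²w and 3Rw.
(e): fails — 1R²0, 1R²0 but no w with 0R²w and 0Rw.
Valid on: (a), (b), (c).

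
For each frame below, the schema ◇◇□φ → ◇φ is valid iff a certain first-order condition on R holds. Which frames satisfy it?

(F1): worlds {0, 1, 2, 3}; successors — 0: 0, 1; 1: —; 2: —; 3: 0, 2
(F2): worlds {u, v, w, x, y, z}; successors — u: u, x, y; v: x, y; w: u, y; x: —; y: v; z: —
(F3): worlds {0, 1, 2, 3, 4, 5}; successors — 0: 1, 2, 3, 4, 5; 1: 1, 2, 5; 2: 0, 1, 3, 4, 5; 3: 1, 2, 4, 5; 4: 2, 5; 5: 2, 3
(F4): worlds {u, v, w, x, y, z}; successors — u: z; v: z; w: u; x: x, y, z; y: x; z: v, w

(F3)

Frame correspondent (Sahlqvist): ∀x ∀y (xR²y → ∃w (yRw ∧ xRw)) — i.e. a generalized confluence (Geach) condition.
(F1): fails — 0R²1 but no w with 1Rw and 0Rw.
(F2): fails — uR²x but no t with xRt and uRt.
(F3): satisfies the condition.
(F4): fails — uR²w but no t with wRt and uRt.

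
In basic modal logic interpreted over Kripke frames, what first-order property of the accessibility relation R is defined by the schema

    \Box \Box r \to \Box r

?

This is the C4 axiom.
It corresponds to density: \forall x \forall y (Rxy \to \exists z (Rxz \wedge Rzy)).

density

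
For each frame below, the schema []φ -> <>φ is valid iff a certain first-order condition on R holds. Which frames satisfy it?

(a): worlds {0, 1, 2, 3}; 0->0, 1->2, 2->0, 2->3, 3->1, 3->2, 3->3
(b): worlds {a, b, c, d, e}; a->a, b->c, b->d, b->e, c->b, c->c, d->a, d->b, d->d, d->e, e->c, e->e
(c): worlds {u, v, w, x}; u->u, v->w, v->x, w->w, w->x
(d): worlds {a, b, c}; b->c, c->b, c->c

(a), (b)

Frame correspondent (Sahlqvist): forall x exists y Rxy — i.e. seriality.
(a): ✓.
(b): ✓.
(c): fails — world x has no successor.
(d): fails — world a has no successor.
Valid on: (a), (b).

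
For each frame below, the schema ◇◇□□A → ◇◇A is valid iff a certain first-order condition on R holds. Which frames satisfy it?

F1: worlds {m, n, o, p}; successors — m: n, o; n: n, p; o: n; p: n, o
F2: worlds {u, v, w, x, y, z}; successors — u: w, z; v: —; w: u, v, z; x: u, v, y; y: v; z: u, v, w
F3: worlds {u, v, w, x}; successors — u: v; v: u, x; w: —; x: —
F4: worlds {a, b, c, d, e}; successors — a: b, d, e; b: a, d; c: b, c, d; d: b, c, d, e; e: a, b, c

F1, F4

Frame correspondent (Sahlqvist): ∀x ∀y (xR²y → ∃w (yR²w ∧ xR²w)) — i.e. a generalized confluence (Geach) condition.
F1: holds.
F2: fails — uR²v but no t with vR²t and uR²t.
F3: fails — uR²x but no t with xR²t and uR²t.
F4: holds.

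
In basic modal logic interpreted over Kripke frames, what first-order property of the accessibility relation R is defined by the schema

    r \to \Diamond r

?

This is frame-equivalent to □r → r (substitute ¬r for r and contrapose).
Suppose □r→r is valid. At any x set V(r)={w : Rxw}. Then □r holds at x, so r holds at x, i.e. Rxx.
Conversely, on a frame with reflexivity the schema holds at every world under every valuation.
Frame condition: \forall x Rxx.

reflexivity: \forall x Rxx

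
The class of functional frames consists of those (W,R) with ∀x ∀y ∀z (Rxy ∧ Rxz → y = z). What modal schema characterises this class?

The condition is partial functionality. The CD schema ◇s → □s defines it.
Suppose ◇s→□s is valid. Take Rxy, Rxz and set V(s)={y}. Then ◇s at x, so □s at x, so s at z, i.e. z=y.

◇s → □s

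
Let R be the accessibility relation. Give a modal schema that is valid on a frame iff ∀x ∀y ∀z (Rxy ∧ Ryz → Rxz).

□r → □□r

The condition is transitivity. The 4 schema □r → □□r defines it.
Suppose □r→□□r is valid. Take Rxy, Ryz and set V(r)={w : Rxw}. Then □r at x, so □□r at x, so □r at y, so r at z, i.e. Rxz.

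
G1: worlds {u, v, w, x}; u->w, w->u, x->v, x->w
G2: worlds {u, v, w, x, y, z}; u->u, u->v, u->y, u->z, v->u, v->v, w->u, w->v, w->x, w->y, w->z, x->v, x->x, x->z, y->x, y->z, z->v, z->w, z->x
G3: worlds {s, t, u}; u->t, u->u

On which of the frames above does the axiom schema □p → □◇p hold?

G2

Frame correspondent (Sahlqvist): ∀x ∀z (xRz → ∃w (xRw ∧ zRw)) — i.e. a generalized confluence (Geach) condition.
G1: fails — uRw but no t with uRt and wRt.
G2: satisfies the condition.
G3: fails — uRt but no w with uRw and tRw.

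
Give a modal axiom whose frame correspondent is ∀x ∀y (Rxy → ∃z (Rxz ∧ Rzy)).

□□q → □q

A defining formula is □□q → □q (the C4 axiom).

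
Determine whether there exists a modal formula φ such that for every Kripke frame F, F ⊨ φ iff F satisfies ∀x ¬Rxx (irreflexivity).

No

If a class were modally definable it would be closed under surjective bounded morphisms (Goldblatt–Thomason).
The 3-cycle (worlds s,t,u with s→t→u→s) is irreflexive, and the map sending every world to a single reflexive point • is a surjective bounded morphism (forth: every edge maps to (•,•); back: every world has a successor). So any modal formula valid on the 3-cycle is also valid on the reflexive point, which is not irreflexive.
So the class is not modally definable.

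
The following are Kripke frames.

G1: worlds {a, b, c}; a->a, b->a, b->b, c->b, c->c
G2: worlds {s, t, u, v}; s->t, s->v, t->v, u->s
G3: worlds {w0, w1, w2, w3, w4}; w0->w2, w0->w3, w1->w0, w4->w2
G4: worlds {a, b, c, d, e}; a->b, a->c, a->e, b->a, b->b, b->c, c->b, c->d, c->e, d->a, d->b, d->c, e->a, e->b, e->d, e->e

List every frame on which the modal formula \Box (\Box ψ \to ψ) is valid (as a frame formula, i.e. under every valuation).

G1

Frame correspondent (Sahlqvist): \forall x \forall y (Rxy \to Ryy) — i.e. shift-reflexivity.
G1: satisfies the condition.
G2: fails — Rus but not Rss.
G3: fails — Rw0w2 but not Rw2w2.
G4: fails — Rbc but not Rcc.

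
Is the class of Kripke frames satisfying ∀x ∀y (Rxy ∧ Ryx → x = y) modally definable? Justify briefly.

Modal frame validity is preserved under surjective bounded morphisms.
The 6-cycle (worlds 0,1,2,3,4,5 with 0→1→2→3→4→5→0) is antisymmetric. Sending even-indexed worlds to • and odd-indexed worlds to ∘ is a surjective bounded morphism onto the two-world frame with •↔∘, which is not antisymmetric.
So the class is not modally definable.

Not definable by any modal formula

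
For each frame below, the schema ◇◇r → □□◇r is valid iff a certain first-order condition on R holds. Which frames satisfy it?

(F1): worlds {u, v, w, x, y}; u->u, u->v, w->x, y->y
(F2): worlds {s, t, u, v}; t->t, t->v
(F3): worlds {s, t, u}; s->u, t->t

(F3)

The schema corresponds to a generalized confluence (Geach) condition: ∀x ∀y ∀z ((xR²y ∧ xR²z) → ∃w (y = w ∧ zRw)).
(F1): fails — uR²u, uR²v but no t with u=t and vRt.
(F2): fails — tR²t, tR²v but no w with t=w and vRw.
(F3): condition met.
Valid on: (F3).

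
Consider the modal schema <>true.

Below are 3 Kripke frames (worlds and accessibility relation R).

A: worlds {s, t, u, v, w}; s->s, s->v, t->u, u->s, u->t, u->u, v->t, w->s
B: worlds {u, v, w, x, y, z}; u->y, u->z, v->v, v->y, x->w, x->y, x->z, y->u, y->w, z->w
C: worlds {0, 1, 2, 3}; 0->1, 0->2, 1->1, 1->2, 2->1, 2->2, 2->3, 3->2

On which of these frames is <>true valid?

This is the axiom for seriality; its first-order frame correspondent is forall x exists y Rxy.
A: ✓.
B: fails — world w has no successor.
C: ✓.

A, C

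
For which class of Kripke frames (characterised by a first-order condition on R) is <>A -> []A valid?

Suppose ◇A→□A is valid. Take Rxy, Rxz and set V(A)={y}. Then ◇A at x, so □A at x, so A at z, i.e. z=y.

partial functionality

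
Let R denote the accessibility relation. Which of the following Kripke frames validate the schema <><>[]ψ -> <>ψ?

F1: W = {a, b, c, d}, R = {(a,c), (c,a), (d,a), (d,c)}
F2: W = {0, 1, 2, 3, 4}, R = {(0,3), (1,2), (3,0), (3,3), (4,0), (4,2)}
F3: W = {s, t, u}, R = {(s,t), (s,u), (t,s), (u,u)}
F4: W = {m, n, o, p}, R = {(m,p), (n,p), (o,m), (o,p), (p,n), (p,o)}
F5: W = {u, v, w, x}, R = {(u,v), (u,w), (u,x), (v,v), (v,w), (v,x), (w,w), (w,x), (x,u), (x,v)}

This is the axiom for a generalized confluence (Geach) condition; its first-order frame correspondent is forall x forall y (x R^2 y -> exists w (yRw & xRw)).
F1: ✓.
F2: ✓.
F3: fails — tR²u but no w with uRw and tRw.
F4: fails — oR²p but no w with pRw and oRw.
F5: fails — wR²x but no t with xRt and wRt.

F1, F2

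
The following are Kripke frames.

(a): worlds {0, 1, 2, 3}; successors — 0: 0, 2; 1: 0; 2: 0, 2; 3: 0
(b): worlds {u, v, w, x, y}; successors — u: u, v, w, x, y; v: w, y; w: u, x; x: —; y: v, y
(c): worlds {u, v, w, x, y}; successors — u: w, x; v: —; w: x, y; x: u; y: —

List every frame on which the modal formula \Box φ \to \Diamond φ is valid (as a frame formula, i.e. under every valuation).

(a)

Frame correspondent (Sahlqvist): \forall x \exists y Rxy — i.e. seriality.
(a): holds.
(b): fails — world x has no successor.
(c): fails — world v has no successor.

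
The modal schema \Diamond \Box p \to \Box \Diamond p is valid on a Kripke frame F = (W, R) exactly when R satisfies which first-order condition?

Suppose ◇□p→□◇p is valid. Take Rxy, Rxz and set V(p)={w : Ryw}. Then □p at y so ◇□p at x, so □◇p at x, so ◇p at z, giving w with Rzw and Ryw.

Convergence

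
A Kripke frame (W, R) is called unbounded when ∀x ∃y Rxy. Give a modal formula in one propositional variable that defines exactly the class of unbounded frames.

A defining formula is □q → ◇q (the D axiom).
Suppose □q→◇q is valid. At any x set V(q)=W. Then □q at x, so ◇q at x, so x has a successor.

□q → ◇q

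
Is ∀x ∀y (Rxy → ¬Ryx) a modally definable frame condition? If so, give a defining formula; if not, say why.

Not definable by any modal formula

If a class were modally definable it would be closed under surjective bounded morphisms (Goldblatt–Thomason).
The 3-cycle (worlds 0,1,2 with 0→1→2→0) is asymmetric. Mapping every world to a single reflexive point • is a surjective bounded morphism, and the reflexive point is not asymmetric (R•• but asymmetry requires ¬R••).
So no modal formula (or set of formulas) defines exactly the asymmetric frames.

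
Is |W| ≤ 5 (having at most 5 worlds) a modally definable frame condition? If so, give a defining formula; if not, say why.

Modal frame validity is preserved under disjoint unions.
Any modal formula valid on each of 6 disjoint one-world frames is valid on their disjoint union (validity is preserved under disjoint unions). Each one-world frame has |W|=1≤5, but the union has |W|=6.
Hence having at most 5 worlds is not modally definable.

Not modally definable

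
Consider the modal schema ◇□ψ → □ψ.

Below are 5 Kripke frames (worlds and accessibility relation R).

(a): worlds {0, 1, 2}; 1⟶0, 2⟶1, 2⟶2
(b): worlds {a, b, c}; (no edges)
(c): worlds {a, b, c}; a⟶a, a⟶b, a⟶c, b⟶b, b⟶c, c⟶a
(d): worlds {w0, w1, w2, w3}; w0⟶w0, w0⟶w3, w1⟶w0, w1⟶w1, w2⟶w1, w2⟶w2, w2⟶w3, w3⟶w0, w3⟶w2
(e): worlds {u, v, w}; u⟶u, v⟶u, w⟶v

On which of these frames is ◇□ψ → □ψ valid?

(b)

This is the axiom for the Euclidean property; its first-order frame correspondent is ∀x ∀y ∀z (Rxy ∧ Rxz → Ryz).
(a): fails — R10 and R10 but not R00.
(b): ✓.
(c): fails — Rab and Raa but not Rba.
(d): fails — Rw0w3 and Rw0w3 but not Rw3w3.
(e): fails — Rwv and Rwv but not Rvv.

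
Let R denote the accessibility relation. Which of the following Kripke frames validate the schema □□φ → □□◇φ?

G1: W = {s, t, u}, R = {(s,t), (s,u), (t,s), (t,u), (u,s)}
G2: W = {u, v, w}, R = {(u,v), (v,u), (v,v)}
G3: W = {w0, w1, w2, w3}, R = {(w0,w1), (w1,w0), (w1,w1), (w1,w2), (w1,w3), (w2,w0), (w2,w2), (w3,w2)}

The schema corresponds to a generalized confluence (Geach) condition: ∀x ∀z (xR²z → ∃w (xR²w ∧ zRw)).
G1: fails — uR²u but no w with uR²w and uRw.
G2: ✓.
G3: fails — w3R²w0 but no w with w3R²w and w0Rw.
Valid on: G2.

G2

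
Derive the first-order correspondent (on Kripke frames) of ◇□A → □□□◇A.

∀x ∀y ∀z ((xRy ∧ xR³z) → ∃w (yRw ∧ zRw))

This is a Sahlqvist (Geach-type) schema ◇^1□^1A → □^3◇^1A.
First-order correspondent: ∀x ∀y ∀z ((xRy ∧ xR³z) → ∃w (yRw ∧ zRw)).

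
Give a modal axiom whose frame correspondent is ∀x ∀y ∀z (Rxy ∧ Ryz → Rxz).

□q → □□q

A defining formula is □q → □□q (the 4 axiom).
Suppose □q→□□q is valid. Take Rxy, Ryz and set V(q)={w : Rxw}. Then □q at x, so □□q at x, so □q at y, so q at z, i.e. Rxz.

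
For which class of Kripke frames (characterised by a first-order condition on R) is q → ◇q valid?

reflexivity: ∀x Rxx

This schema is equivalent to the T axiom □q → q.
Its frame correspondent is reflexivity — ∀x Rxx.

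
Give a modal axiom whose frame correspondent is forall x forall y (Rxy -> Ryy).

□(□s → s)

A defining formula is □(□s → s) (the T□ axiom).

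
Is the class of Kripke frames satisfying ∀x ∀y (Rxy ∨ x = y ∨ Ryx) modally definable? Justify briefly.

Not modally definable

Modal frame validity is preserved under disjoint unions.
Take 4 disjoint single-world reflexive frames: each is trivially connected, but their disjoint union has 4 worlds with no edge between distinct components, so it is not connected.
So no modal formula (or set of formulas) defines exactly the connected frames.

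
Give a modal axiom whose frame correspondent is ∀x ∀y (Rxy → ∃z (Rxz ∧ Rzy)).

This is density; the standard corresponding axiom is C4: □□r → □r.
Suppose □□r→□r is valid. Take Rxy and set V(r)={w : xR²w}. Then □□r at x, so □r at x, so r at y, i.e. ∃z(Rxz∧Rzy).

□□r → □r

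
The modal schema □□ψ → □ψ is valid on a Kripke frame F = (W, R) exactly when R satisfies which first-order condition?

This schema is the C4 axiom.
Its frame correspondent is density — ∀x ∀y (Rxy → ∃z (Rxz ∧ Rzy)).

density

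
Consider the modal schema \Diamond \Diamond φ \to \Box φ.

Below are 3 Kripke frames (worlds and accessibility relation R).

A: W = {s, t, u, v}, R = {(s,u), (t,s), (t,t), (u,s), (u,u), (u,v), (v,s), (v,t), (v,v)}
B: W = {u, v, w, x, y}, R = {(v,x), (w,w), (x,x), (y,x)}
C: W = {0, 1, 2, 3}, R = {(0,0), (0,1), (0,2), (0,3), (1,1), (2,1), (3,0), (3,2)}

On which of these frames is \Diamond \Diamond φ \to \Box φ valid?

The schema corresponds to a generalized confluence (Geach) condition: \forall x \forall y \forall z ((x R^2 y \wedge xRz) \to \exists w (y = w \wedge z = w)).
A: fails — sR²s, sRu but s ≠ u.
B: satisfies the condition.
C: fails — 0R²0, 0R1 but 0 ≠ 1.
Valid on: B.

B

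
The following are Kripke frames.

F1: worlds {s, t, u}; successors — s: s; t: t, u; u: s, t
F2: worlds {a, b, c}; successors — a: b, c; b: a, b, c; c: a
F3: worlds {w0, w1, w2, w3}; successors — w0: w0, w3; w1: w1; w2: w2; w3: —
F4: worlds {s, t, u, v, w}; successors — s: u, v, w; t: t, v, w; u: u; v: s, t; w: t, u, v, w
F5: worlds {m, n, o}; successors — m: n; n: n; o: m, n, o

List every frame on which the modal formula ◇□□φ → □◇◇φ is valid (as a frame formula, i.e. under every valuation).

This is the axiom for a generalized confluence (Geach) condition; its first-order frame correspondent is ∀x ∀y ∀z ((xRy ∧ xRz) → ∃w (yR²w ∧ zR²w)).
F1: holds.
F2: holds.
F3: fails — w0Rw0, w0Rw3 but no w with w0R²w and w3R²w.
F4: holds.
F5: holds.
Valid on: F1, F2, F4, F5.

F1, F2, F4, F5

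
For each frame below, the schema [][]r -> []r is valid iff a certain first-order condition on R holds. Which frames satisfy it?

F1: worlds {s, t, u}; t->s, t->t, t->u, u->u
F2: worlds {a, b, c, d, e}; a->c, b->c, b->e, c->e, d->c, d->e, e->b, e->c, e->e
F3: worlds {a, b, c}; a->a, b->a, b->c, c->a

Frame correspondent (Sahlqvist): forall x forall y (Rxy -> exists z (Rxz & Rzy)) — i.e. density.
F1: holds.
F2: fails — Rac but no z with Raz and Rzc.
F3: fails — Rbc but no z with Rbz and Rzc.
Valid on: F1.

F1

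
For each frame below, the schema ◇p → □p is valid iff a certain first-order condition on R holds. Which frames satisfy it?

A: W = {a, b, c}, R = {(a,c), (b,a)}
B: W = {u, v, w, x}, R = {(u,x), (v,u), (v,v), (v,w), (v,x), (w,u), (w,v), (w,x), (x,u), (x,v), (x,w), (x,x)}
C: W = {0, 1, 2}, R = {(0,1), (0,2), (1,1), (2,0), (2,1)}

A

This is the axiom for partial functionality; its first-order frame correspondent is ∀x ∀y ∀z (Rxy ∧ Rxz → y = z).
A: satisfies the condition.
B: fails — v sees both u and v.
C: fails — 0 sees both 1 and 2.
Valid on: A.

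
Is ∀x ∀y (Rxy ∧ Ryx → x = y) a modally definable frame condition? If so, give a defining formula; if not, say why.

If a class were modally definable it would be closed under surjective bounded morphisms (Goldblatt–Thomason).
The 4-cycle (worlds s,t,u,v with s→t→u→v→s) is antisymmetric. Sending even-indexed worlds to a and odd-indexed worlds to b is a surjective bounded morphism onto the two-world frame with a↔b, which is not antisymmetric.
Hence antisymmetry is not modally definable.

No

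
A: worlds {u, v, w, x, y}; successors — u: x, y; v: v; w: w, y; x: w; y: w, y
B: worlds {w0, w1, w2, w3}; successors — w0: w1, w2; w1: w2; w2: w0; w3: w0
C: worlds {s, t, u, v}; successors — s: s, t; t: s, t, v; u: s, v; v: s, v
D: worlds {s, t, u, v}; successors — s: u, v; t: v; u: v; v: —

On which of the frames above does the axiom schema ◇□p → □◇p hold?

This is the axiom for convergence; its first-order frame correspondent is ∀x ∀y ∀z (Rxy ∧ Rxz → ∃w (Ryw ∧ Rzw)).
A: holds.
B: fails — Rw0w1 and Rw0w2 but w1 and w2 have no common successor.
C: holds.
D: fails — Rsu and Rsv but u and v have no common successor.
Valid on: A, C.

A, C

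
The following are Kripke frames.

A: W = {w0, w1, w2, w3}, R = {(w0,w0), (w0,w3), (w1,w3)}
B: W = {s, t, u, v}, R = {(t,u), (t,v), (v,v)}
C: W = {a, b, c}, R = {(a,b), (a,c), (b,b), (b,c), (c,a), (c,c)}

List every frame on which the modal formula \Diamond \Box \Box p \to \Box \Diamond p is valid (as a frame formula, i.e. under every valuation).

C

Frame correspondent (Sahlqvist): \forall x \forall y \forall z ((xRy \wedge xRz) \to \exists w (y R^2 w \wedge zRw)) — i.e. a generalized confluence (Geach) condition.
A: fails — w0Rw0, w0Rw3 but no w with w0R²w and w3Rw.
B: fails — tRu, tRu but no w with uR²w and uRw.
C: ✓.
Valid on: C.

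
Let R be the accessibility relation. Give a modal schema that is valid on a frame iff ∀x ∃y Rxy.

□ψ → ◇ψ

A defining formula is □ψ → ◇ψ (the D axiom).
Suppose □ψ→◇ψ is valid. At any x set V(ψ)=W. Then □ψ at x, so ◇ψ at x, so x has a successor.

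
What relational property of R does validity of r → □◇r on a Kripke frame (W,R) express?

Suppose r→□◇r is valid. Take Rxy and set V(r)={x}. Then r at x, so □◇r at x, so ◇r at y, so some z with Ryz has r; z=x, i.e. Ryx.

symmetry: ∀x ∀y (Rxy → Ryx)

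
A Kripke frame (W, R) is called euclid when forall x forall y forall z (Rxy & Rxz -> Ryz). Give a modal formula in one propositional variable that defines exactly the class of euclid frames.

The condition is the Euclidean property. The 5 schema ◇s → □◇s defines it.
Suppose ◇s→□◇s is valid. Take Rxy, Rxz and set V(s)={y}. Then ◇s at x, so □◇s at x, so ◇s at z, so some w with Rzw has s; w=y, i.e. Rzy. By symmetry of the argument, Ryz.

◇s → □◇s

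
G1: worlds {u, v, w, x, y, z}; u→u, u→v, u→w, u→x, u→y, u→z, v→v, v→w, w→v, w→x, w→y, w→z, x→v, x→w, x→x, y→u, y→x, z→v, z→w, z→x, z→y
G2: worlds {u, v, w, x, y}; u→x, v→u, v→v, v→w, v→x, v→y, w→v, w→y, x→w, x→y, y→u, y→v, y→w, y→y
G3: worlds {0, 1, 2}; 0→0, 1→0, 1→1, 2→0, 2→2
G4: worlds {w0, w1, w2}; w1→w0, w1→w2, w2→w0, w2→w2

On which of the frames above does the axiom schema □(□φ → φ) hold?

G3

The schema corresponds to shift-reflexivity: ∀x ∀y (Rxy → Ryy).
G1: fails — Ruy but not Ryy.
G2: fails — Rxw but not Rww.
G3: ✓.
G4: fails — Rw1w0 but not Rw0w0.
Valid on: G3.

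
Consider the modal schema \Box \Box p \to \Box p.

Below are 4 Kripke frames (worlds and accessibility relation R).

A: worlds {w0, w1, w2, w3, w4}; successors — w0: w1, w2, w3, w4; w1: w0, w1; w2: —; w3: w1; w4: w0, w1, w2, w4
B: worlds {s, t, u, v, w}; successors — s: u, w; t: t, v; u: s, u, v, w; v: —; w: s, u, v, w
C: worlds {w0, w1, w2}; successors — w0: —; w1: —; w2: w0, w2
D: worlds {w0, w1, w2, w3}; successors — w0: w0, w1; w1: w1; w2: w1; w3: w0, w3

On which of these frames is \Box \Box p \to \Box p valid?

The schema corresponds to density: \forall x \forall y (Rxy \to \exists z (Rxz \wedge Rzy)).
A: fails — Rw0w3 but no z with Rw0z and Rzw3.
B: holds.
C: holds.
D: holds.

B, C, D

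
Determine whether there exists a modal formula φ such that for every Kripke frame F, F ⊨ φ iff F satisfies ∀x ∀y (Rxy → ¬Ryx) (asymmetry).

Modal frame validity is preserved under surjective bounded morphisms.
The 3-cycle (worlds 0,1,2 with 0→1→2→0) is asymmetric. Mapping every world to a single reflexive point • is a surjective bounded morphism, and the reflexive point is not asymmetric (R•• but asymmetry requires ¬R••).
So no modal formula (or set of formulas) defines exactly the asymmetric frames.

No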